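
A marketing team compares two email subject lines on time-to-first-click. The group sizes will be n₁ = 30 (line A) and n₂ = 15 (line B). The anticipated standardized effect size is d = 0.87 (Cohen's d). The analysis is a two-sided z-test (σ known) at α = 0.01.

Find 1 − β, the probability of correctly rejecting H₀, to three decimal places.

Power ≈ 0.570

Noncentrality parameter: δ = d / √(1/n₁ + 1/n₂) = 0.87 / √(1/30 + 1/15) = 2.7512
Critical value for a two-sided test at α = 0.01: z_{α/2} = 2.576.
Power = Φ(δ − 2.576) + Φ(−δ − 2.576) = Φ(0.175) + Φ(-5.327) = 0.5696 + 0.0000 = 0.5696.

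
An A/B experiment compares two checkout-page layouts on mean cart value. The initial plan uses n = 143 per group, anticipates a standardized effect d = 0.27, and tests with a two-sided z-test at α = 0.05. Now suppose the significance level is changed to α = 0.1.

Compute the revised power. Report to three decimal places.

Power ≈ 0.738

δ = d·√(n/2) = 0.27 × √(143/2) = 2.2831 (unchanged). New critical value: z_{0.05} = 1.645.
Revised power = Φ(δ − 1.645) + Φ(−δ − 1.645) = Φ(0.638) + Φ(-3.928) = 0.7383 + 0.0000 = 0.7384.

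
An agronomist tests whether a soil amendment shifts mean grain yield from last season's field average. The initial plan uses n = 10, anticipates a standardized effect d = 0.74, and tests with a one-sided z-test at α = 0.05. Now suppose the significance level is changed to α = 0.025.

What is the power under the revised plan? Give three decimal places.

Power ≈ 0.648

δ = d·√n = 0.74 × √10 = 2.3401 (unchanged). New critical value: z_{0.025} = 1.960.
Revised power = Φ(δ − 1.960) = Φ(0.380) = 0.6481.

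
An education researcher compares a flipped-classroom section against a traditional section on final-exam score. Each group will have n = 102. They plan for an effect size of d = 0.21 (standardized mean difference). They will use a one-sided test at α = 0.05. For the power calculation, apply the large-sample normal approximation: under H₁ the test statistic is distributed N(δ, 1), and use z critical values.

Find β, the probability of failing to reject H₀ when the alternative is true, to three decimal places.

Noncentrality parameter: δ = d·√(n/2) = 0.21 × √(102/2) = 1.4997
One-sided α = 0.05 → critical value z_{0.05} = 1.645.
Power = Φ(δ − 1.645) = Φ(-0.145) = 0.4423.
Type II error: β = 1 − power = 1 − 0.4423 = 0.5577.

β ≈ 0.558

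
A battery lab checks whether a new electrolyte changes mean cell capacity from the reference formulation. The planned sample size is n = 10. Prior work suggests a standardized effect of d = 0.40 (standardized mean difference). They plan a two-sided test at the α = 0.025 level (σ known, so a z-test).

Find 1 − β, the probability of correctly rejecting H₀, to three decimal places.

Power ≈ 0.165

Noncentrality parameter: δ = d·√n = 0.40 × √10 = 1.2649
Two-sided α = 0.025 → critical value z_{0.0125} = 2.241.
Power = Φ(δ − 2.241) + Φ(−δ − 2.241) = Φ(-0.976) + Φ(-3.506) = 0.1644 + 0.0002 = 0.1646.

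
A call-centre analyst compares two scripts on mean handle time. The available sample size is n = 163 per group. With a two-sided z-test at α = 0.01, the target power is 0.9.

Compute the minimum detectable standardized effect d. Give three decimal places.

d ≈ 0.427

Required noncentrality: δ = z_{0.005} + z_{0.10} = 2.576 + 1.282 = 3.857.
(The second rejection-region term Φ(−δ − z_{α/2}) is negligible and dropped.)
δ = d·√(n/2) ⇒ d = δ/√(n/2) = 3.857/√(163/2) = 0.4273.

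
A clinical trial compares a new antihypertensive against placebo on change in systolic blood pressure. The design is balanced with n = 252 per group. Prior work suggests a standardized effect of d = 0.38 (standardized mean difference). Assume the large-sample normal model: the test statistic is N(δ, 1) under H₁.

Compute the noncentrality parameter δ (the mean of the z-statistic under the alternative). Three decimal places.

δ ≈ 4.265

The noncentrality parameter scales effect size by the design's sample-size factor: δ = d·√(n/2) = 0.38 × √(252/2) = 4.2655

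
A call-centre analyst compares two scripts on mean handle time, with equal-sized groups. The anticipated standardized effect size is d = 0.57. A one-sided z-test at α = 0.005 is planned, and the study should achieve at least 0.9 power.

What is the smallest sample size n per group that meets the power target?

For power 0.9 need Φ(δ − z_{0.005}) = 0.9, so δ = z_{0.005} + z_{0.10} = 2.576 + 1.282 = 3.857.
δ = d·√(n/2) ⇒ n = 2(δ/d)² = 2 × (3.857 / 0.57)² = 91.59.
Rounding up, n = 92 per group.

n = 92 per group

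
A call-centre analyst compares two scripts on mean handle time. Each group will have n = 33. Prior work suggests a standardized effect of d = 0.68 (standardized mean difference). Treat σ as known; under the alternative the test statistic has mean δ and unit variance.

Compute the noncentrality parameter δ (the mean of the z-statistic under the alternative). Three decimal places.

The noncentrality parameter scales effect size by the design's sample-size factor: δ = d·√(n/2) = 0.68 × √(33/2) = 2.7622

δ ≈ 2.762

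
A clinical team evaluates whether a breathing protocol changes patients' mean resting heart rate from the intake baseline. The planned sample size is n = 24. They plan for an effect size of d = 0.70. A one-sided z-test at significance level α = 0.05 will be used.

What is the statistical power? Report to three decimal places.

Power ≈ 0.963

Noncentrality parameter: δ = d·√n = 0.70 × √24 = 3.4293
One-sided α = 0.05 → critical value z_{0.05} = 1.645.
Power = P(Z > 1.645 − δ) = Φ(1.784) = 0.9628.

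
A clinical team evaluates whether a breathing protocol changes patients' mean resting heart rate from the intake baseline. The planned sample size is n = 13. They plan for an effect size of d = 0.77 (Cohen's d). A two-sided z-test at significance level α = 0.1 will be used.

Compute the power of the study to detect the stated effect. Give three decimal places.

Power ≈ 0.871

Noncentrality parameter: δ = d·√n = 0.77 × √13 = 2.7763
Two-sided α = 0.1 → critical value z_{0.05} = 1.645.
Power = Φ(δ − 1.645) + Φ(−δ − 1.645) = Φ(1.131) + Φ(-4.421) = 0.8711 + 0.0000 = 0.8711.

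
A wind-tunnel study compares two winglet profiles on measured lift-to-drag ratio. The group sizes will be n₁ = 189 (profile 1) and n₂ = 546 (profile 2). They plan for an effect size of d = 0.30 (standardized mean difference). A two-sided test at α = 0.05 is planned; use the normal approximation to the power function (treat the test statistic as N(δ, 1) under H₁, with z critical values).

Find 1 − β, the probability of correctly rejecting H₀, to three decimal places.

Power ≈ 0.945

Noncentrality parameter: δ = d / √(1/n₁ + 1/n₂) = 0.30 / √(1/189 + 1/546) = 3.5547
Critical value for a two-sided test at α = 0.05: z_{α/2} = 1.960.
Power = Φ(δ − 1.960) + Φ(−δ − 1.960) = Φ(1.595) + Φ(-5.515) = 0.9446 + 0.0000 = 0.9446.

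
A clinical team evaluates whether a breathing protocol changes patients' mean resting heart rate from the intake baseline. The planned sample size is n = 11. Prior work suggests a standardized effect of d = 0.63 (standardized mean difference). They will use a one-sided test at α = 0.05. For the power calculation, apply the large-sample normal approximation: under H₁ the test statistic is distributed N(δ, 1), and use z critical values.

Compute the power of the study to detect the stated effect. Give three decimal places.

Noncentrality parameter: δ = d·√n = 0.63 × √11 = 2.0895
One-sided α = 0.05 → critical value z_{0.05} = 1.645.
Power = Φ(δ − 1.645) = Φ(0.445) = 0.6717.

Power ≈ 0.672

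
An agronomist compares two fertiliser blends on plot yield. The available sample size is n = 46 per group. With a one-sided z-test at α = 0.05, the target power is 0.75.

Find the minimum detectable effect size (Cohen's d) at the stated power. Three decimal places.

Required noncentrality: δ = z_{0.05} + z_{0.25} = 1.645 + 0.674 = 2.319.
δ = d·√(n/2) ⇒ d = δ/√(n/2) = 2.319/√(46/2) = 0.4836.

d ≈ 0.484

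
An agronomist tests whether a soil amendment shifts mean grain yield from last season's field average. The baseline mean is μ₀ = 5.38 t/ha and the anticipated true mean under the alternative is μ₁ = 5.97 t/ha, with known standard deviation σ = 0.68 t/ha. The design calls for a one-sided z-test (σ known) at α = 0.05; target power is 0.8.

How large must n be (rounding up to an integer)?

Standardized effect: d = |μ₁ − μ₀| / σ = |5.97 − 5.38| / 0.68 = 0.8676
Set Φ(δ − 1.645) = 0.8; then δ − 1.645 = Φ⁻¹(0.8) = 0.842, giving δ = 2.486.
δ = d·√n ⇒ n = (δ/d)² = (2.486 / 0.8676)² = 8.21.
Rounding up, n = 9.

n = 9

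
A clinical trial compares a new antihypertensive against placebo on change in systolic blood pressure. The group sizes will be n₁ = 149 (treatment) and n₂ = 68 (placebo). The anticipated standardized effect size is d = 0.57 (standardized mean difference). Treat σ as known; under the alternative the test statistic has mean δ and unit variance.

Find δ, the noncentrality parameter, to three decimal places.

δ ≈ 3.895

The noncentrality parameter scales effect size by the design's sample-size factor: δ = d / √(1/n₁ + 1/n₂) = 0.57 / √(1/149 + 1/68) = 3.8949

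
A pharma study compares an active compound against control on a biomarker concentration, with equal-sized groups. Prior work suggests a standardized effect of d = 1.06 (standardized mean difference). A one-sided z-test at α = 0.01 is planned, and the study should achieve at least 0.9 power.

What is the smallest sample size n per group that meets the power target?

n = 24 per group

For power 0.9 need Φ(δ − z_{0.01}) = 0.9, so δ = z_{0.01} + z_{0.10} = 2.326 + 1.282 = 3.608.
δ = d·√(n/2) ⇒ n = 2(δ/d)² = 2 × (3.608 / 1.06)² = 23.17.
Rounding up, n = 24 per group.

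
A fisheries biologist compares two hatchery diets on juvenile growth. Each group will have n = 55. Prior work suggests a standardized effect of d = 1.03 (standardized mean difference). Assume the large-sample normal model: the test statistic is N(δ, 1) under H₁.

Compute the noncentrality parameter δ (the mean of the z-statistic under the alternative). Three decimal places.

δ = d·√(n/2) = 1.03 × √(55/2) = 5.4014

δ ≈ 5.401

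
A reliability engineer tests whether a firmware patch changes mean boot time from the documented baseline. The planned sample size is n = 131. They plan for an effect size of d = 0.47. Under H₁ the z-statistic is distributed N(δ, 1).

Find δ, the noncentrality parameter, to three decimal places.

The noncentrality parameter scales effect size by the design's sample-size factor: δ = d·√n = 0.47 × √131 = 5.3794

δ ≈ 5.379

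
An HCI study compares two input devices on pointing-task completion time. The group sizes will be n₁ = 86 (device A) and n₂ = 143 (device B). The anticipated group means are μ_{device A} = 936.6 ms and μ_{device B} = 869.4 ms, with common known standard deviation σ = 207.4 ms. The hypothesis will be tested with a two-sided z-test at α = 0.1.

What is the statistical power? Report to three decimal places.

Standardized effect: d = |μ_{device A} − μ_{device B}| / σ = |936.6 − 869.4| / 207.4 = 0.3240
Noncentrality parameter: δ = d / √(1/n₁ + 1/n₂) = 0.3240 / √(1/86 + 1/143) = 2.3744
Critical value for a two-sided test at α = 0.1: z_{α/2} = 1.645.
Power = Φ(δ − 1.645) + Φ(−δ − 1.645) = Φ(0.730) + Φ(-4.019) = 0.7672 + 0.0000 = 0.7672.

Power ≈ 0.767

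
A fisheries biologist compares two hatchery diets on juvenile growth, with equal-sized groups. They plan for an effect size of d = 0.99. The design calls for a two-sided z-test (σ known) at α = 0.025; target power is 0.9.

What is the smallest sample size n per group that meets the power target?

For power 0.9 need Φ(δ − z_{0.0125}) = 0.9, so δ = z_{0.0125} + z_{0.10} = 2.241 + 1.282 = 3.523.
(Ignoring the negligible lower-tail rejection probability gives the usual closed-form inversion.)
δ = d·√(n/2) ⇒ n = 2(δ/d)² = 2 × (3.523 / 0.99)² = 25.33.
Rounding up, n = 26 per group.

n = 26 per group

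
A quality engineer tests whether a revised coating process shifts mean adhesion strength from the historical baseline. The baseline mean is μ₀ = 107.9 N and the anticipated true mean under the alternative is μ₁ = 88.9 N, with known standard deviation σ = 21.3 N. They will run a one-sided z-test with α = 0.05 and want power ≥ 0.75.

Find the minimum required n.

Standardized effect: d = |μ₁ − μ₀| / σ = |88.9 − 107.9| / 21.3 = 0.8920
For power 0.75 need Φ(δ − z_{0.05}) = 0.75, so δ = z_{0.05} + z_{0.25} = 1.645 + 0.674 = 2.319.
δ = d·√n ⇒ n = (δ/d)² = (2.319 / 0.8920)² = 6.76.
Rounding up, n = 7.

n = 7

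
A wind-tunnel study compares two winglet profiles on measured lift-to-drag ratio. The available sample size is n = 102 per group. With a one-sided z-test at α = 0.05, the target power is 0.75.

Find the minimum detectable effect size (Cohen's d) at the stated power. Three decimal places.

d ≈ 0.325

Required noncentrality: δ = z_{0.05} + z_{0.25} = 1.645 + 0.674 = 2.319.
δ = d·√(n/2) ⇒ d = δ/√(n/2) = 2.319/√(102/2) = 0.3248.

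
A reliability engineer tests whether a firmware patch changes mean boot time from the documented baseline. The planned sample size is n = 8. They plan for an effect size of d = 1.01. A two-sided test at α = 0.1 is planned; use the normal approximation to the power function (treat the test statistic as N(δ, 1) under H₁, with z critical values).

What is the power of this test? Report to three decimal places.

Noncentrality parameter: δ = d·√n = 1.01 × √8 = 2.8567
Two-sided α = 0.1 → critical value z_{0.05} = 1.645.
Power = Φ(δ − 1.645) + Φ(−δ − 1.645) = Φ(1.212) + Φ(-4.502) = 0.8872 + 0.0000 = 0.8872.

Power ≈ 0.887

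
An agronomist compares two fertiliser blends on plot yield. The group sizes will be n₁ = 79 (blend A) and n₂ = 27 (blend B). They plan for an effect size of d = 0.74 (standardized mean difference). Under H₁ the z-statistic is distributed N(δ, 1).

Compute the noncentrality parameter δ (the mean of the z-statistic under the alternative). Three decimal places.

δ ≈ 3.320

The noncentrality parameter scales effect size by the design's sample-size factor: δ = d / √(1/n₁ + 1/n₂) = 0.74 / √(1/79 + 1/27) = 3.3195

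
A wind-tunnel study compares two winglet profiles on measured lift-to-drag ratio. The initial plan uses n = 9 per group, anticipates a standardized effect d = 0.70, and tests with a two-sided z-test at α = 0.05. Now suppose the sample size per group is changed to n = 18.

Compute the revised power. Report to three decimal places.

With n = 18 per group: δ = d·√(n/2) = 0.70 × √(18/2) = 2.1000. Critical value z_{0.025} = 1.960.
Revised power = Φ(δ − 1.960) + Φ(−δ − 1.960) = Φ(0.140) + Φ(-4.060) = 0.5557 + 0.0000 = 0.5557.

Power ≈ 0.556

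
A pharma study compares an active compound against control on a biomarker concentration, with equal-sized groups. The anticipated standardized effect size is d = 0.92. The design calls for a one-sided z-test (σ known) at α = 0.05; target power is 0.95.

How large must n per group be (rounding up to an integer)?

n = 26 per group

Set Φ(δ − 1.645) = 0.95; then δ − 1.645 = Φ⁻¹(0.95) = 1.645, giving δ = 3.290.
δ = d·√(n/2) ⇒ n = 2(δ/d)² = 2 × (3.290 / 0.92)² = 25.57.
Round up to the next whole unit.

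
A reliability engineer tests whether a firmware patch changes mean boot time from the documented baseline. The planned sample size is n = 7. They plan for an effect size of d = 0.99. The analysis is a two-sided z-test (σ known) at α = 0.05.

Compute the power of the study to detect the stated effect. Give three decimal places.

Power ≈ 0.745

Noncentrality parameter: δ = d·√n = 0.99 × √7 = 2.6193
Critical value for a two-sided test at α = 0.05: z_{α/2} = 1.960.
Power = Φ(δ − 1.960) + Φ(−δ − 1.960) = Φ(0.659) + Φ(-4.579) = 0.7452 + 0.0000 = 0.7452.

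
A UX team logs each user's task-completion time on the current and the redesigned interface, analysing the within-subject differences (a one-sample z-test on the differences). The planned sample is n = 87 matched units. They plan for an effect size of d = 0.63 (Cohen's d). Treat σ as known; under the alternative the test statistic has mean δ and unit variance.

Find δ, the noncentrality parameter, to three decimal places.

δ ≈ 5.876

δ = d·√n = 0.63 × √87 = 5.8762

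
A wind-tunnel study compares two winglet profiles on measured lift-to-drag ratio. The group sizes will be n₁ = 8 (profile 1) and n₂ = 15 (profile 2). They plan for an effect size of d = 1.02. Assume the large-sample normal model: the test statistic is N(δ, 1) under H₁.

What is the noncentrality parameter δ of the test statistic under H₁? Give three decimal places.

δ ≈ 2.330

The noncentrality parameter scales effect size by the design's sample-size factor: δ = d / √(1/n₁ + 1/n₂) = 1.02 / √(1/8 + 1/15) = 2.3298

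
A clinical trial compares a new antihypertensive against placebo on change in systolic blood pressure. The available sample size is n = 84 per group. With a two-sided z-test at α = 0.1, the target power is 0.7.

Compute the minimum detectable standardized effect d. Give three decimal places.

Need Φ(δ − 1.645) = 0.7, so δ = 1.645 + 0.524 = 2.169.
(The second rejection-region term Φ(−δ − z_{α/2}) is negligible and dropped.)
δ = d·√(n/2) ⇒ d = δ/√(n/2) = 2.169/√(84/2) = 0.3347.

d ≈ 0.335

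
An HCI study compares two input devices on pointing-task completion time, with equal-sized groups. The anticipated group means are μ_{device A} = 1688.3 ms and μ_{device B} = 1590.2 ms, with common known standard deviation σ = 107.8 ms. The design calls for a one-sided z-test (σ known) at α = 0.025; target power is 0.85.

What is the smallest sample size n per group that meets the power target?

n = 22 per group

Standardized effect: d = |μ_{device A} − μ_{device B}| / σ = |1688.3 − 1590.2| / 107.8 = 0.9100
Set Φ(δ − 1.960) = 0.85; then δ − 1.960 = Φ⁻¹(0.85) = 1.036, giving δ = 2.996.
δ = d·√(n/2) ⇒ n = 2(δ/d)² = 2 × (2.996 / 0.9100)² = 21.68.
Round up to the next whole unit.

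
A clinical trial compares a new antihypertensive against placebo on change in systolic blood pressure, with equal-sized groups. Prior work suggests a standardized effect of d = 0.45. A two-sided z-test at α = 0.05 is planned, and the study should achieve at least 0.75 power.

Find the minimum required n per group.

For power 0.75 need Φ(δ − z_{0.025}) = 0.75, so δ = z_{0.025} + z_{0.25} = 1.960 + 0.674 = 2.634.
(Ignoring the negligible lower-tail rejection probability gives the usual closed-form inversion.)
δ = d·√(n/2) ⇒ n = 2(δ/d)² = 2 × (2.634 / 0.45)² = 68.55.
Rounding up, n = 69 per group.

n = 69 per group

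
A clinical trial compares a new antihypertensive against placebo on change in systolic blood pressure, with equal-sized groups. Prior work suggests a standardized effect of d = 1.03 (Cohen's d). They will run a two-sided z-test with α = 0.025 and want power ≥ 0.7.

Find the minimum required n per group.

n = 15 per group

For power 0.7 need Φ(δ − z_{0.0125}) = 0.7, so δ = z_{0.0125} + z_{0.30} = 2.241 + 0.524 = 2.766.
(The Φ(−δ − z_{α/2}) term is vanishingly small for δ > 0 and is dropped in the standard sample-size formula.)
δ = d·√(n/2) ⇒ n = 2(δ/d)² = 2 × (2.766 / 1.03)² = 14.42.
Rounding up, n = 15 per group.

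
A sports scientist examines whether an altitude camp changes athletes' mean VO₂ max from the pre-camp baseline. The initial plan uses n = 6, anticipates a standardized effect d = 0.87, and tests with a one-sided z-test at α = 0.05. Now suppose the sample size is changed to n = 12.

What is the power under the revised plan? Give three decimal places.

With n = 12: δ = d·√n = 0.87 × √12 = 3.0138. Critical value z_{0.05} = 1.645.
Revised power = P(Z > 1.645 − δ) = Φ(1.369) = 0.9145.

Power ≈ 0.914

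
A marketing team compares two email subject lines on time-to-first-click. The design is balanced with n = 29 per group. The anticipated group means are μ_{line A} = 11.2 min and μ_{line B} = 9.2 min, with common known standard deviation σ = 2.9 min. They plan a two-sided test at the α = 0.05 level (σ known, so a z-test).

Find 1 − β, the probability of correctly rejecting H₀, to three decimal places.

Standardized effect: d = |μ_{line A} − μ_{line B}| / σ = |11.2 − 9.2| / 2.9 = 0.6897
Noncentrality parameter: δ = d·√(n/2) = 0.6897 × √(29/2) = 2.6261
Two-sided α = 0.05 → critical value z_{0.025} = 1.960.
Power = Φ(δ − 1.960) + Φ(−δ − 1.960) = Φ(0.666) + Φ(-4.586) = 0.7473 + 0.0000 = 0.7473.

Power ≈ 0.747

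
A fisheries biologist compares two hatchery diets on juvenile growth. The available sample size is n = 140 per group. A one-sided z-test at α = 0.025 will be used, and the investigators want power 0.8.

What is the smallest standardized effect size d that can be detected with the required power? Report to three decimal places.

d ≈ 0.335

Need Φ(δ − 1.960) = 0.8, so δ = 1.960 + 0.842 = 2.802.
δ = d·√(n/2) ⇒ d = δ/√(n/2) = 2.802/√(140/2) = 0.3349.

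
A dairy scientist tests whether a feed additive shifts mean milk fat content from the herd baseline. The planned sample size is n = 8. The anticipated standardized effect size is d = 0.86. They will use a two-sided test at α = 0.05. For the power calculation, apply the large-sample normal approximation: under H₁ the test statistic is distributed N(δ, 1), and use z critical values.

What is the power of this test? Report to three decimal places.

Power ≈ 0.682

Noncentrality parameter: δ = d·√n = 0.86 × √8 = 2.4324
Two-sided α = 0.05 → critical value z_{0.025} = 1.960.
Power = Φ(δ − 1.960) + Φ(−δ − 1.960) = Φ(0.472) + Φ(-4.392) = 0.6817 + 0.0000 = 0.6817.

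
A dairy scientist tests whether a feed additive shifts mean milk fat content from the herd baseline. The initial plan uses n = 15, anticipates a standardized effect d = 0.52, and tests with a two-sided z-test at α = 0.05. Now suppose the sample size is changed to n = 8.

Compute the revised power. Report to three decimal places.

Power ≈ 0.313

With n = 8: δ = d·√n = 0.52 × √8 = 1.4708. Critical value z_{0.025} = 1.960.
Revised power = Φ(δ − 1.960) + Φ(−δ − 1.960) = Φ(-0.489) + Φ(-3.431) = 0.3124 + 0.0003 = 0.3127.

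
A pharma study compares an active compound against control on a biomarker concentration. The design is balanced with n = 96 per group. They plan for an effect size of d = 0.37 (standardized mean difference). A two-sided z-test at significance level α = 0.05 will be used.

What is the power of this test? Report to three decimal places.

Power ≈ 0.727

Noncentrality parameter: δ = d·√(n/2) = 0.37 × √(96/2) = 2.5634
Critical value for a two-sided test at α = 0.05: z_{α/2} = 1.960.
Power = Φ(δ − 1.960) + Φ(−δ − 1.960) = Φ(0.603) + Φ(-4.523) = 0.7269 + 0.0000 = 0.7269.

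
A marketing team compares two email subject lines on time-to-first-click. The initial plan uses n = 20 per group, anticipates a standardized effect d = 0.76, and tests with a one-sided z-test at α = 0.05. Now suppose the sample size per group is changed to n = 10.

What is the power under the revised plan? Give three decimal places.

Power ≈ 0.522

With n = 10 per group: δ = d·√(n/2) = 0.76 × √(10/2) = 1.6994. Critical value z_{0.05} = 1.645.
Revised power = Φ(δ − 1.645) = Φ(0.055) = 0.5218.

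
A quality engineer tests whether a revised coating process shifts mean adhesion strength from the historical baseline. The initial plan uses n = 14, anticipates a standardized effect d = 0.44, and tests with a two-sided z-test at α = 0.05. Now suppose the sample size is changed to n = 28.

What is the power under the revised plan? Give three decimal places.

With n = 28: δ = d·√n = 0.44 × √28 = 2.3283. Critical value z_{0.025} = 1.960.
Revised power = Φ(δ − 1.960) + Φ(−δ − 1.960) = Φ(0.368) + Φ(-4.288) = 0.6437 + 0.0000 = 0.6437.

Power ≈ 0.644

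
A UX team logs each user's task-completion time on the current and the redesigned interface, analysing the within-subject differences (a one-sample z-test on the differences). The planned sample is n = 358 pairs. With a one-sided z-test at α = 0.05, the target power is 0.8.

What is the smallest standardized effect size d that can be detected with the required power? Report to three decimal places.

d ≈ 0.131

Required noncentrality: δ = z_{0.05} + z_{0.20} = 1.645 + 0.842 = 2.486.
δ = d·√n ⇒ d = δ/√n = 2.486/√358 = 0.1314.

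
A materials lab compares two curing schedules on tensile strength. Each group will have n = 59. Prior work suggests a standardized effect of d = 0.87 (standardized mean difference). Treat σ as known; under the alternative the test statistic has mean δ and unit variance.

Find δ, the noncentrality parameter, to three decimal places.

δ ≈ 4.725

δ = d·√(n/2) = 0.87 × √(59/2) = 4.7253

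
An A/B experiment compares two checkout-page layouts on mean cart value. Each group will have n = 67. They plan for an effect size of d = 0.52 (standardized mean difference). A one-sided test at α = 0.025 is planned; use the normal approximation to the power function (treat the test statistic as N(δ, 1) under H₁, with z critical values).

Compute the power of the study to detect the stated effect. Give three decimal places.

Noncentrality parameter: δ = d·√(n/2) = 0.52 × √(67/2) = 3.0097
One-sided α = 0.025 → critical value z_{0.025} = 1.960.
Power = P(Z > 1.960 − δ) = Φ(1.050) = 0.8531.

Power ≈ 0.853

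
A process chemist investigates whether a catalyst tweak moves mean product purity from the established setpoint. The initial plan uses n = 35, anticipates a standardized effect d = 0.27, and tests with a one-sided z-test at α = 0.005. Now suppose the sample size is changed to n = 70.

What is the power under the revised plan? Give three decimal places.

Power ≈ 0.376

With n = 70: δ = d·√n = 0.27 × √70 = 2.2590. Critical value z_{0.005} = 2.576.
Revised power = Φ(δ − 2.576) = Φ(-0.317) = 0.3757.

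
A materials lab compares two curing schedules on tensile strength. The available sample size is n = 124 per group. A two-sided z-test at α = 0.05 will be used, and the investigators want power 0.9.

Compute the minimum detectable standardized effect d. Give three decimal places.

Required noncentrality: δ = z_{0.025} + z_{0.10} = 1.960 + 1.282 = 3.242.
(Lower-tail contribution to power is negligible for δ > 0.)
δ = d·√(n/2) ⇒ d = δ/√(n/2) = 3.242/√(124/2) = 0.4117.

d ≈ 0.412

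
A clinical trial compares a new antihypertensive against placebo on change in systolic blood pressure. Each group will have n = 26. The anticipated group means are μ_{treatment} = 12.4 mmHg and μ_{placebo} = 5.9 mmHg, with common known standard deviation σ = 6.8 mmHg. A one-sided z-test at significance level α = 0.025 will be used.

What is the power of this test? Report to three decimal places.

Power ≈ 0.931

Standardized effect: d = |μ_{treatment} − μ_{placebo}| / σ = |12.4 − 5.9| / 6.8 = 0.9559
Noncentrality parameter: δ = d·√(n/2) = 0.9559 × √(26/2) = 3.4465
One-sided α = 0.025 → critical value z_{0.025} = 1.960.
Power = P(Z > 1.960 − δ) = Φ(1.487) = 0.9314.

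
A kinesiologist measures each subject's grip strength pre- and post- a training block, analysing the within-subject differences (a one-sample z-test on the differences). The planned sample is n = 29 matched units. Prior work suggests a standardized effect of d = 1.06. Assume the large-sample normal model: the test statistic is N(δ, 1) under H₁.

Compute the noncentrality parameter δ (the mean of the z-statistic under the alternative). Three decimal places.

δ = d·√n = 1.06 × √29 = 5.7083

δ ≈ 5.708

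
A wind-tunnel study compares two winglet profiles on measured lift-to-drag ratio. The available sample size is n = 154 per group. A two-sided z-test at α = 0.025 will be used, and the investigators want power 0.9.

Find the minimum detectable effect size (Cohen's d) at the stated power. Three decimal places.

Required noncentrality: δ = z_{0.0125} + z_{0.10} = 2.241 + 1.282 = 3.523.
(Lower-tail contribution to power is negligible for δ > 0.)
δ = d·√(n/2) ⇒ d = δ/√(n/2) = 3.523/√(154/2) = 0.4015.

d ≈ 0.401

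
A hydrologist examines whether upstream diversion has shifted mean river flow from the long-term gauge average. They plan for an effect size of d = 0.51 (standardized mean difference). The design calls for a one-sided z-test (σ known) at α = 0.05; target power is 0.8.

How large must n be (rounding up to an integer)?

Set Φ(δ − 1.645) = 0.8; then δ − 1.645 = Φ⁻¹(0.8) = 0.842, giving δ = 2.486.
δ = d·√n ⇒ n = (δ/d)² = (2.486 / 0.51)² = 23.77.
Round up to the next whole unit.

n = 24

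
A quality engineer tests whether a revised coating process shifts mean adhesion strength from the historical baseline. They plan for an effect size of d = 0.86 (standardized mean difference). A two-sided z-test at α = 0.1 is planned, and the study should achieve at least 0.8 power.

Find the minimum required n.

Set Φ(δ − 1.645) = 0.8; then δ − 1.645 = Φ⁻¹(0.8) = 0.842, giving δ = 2.486.
(For δ > 0 the lower-tail rejection region contributes negligibly to power, so the one-term inversion is standard.)
δ = d·√n ⇒ n = (δ/d)² = (2.486 / 0.86)² = 8.36.
Round up to the next whole unit.

n = 9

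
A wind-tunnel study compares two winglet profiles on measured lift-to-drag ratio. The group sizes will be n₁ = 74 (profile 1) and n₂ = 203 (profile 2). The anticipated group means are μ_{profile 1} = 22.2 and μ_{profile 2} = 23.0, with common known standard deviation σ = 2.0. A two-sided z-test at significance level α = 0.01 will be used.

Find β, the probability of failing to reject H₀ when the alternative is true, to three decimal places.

β ≈ 0.356

Standardized effect: d = |μ_{profile 1} − μ_{profile 2}| / σ = |22.2 − 23.0| / 2.0 = 0.4000
Noncentrality parameter: λ = d / √(1/n₁ + 1/n₂) = 0.4000 / √(1/74 + 1/203) = 2.9457
Two-sided α = 0.01 → critical value z_{0.005} = 2.576.
Power = Φ(λ − 2.576) + Φ(−λ − 2.576) = Φ(0.370) + Φ(-5.521) = 0.6442 + 0.0000 = 0.6442.
Type II error: β = 1 − power = 1 − 0.6442 = 0.3558.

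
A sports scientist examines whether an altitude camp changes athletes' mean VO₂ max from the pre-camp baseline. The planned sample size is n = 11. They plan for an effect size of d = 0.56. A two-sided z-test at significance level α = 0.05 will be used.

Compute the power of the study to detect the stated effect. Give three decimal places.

Power ≈ 0.459

Noncentrality parameter: δ = d·√n = 0.56 × √11 = 1.8573
Critical value for a two-sided test at α = 0.05: z_{α/2} = 1.960.
Power = Φ(δ − 1.960) + Φ(−δ − 1.960) = Φ(-0.103) + Φ(-3.817) = 0.4591 + 0.0001 = 0.4592.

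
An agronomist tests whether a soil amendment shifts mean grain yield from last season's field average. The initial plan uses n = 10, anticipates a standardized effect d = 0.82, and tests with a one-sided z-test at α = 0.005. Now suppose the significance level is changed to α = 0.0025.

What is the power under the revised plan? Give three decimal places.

δ = d·√n = 0.82 × √10 = 2.5931 (unchanged). New critical value: z_{0.0025} = 2.807.
Revised power = Φ(δ − 2.807) = Φ(-0.214) = 0.4153.

Power ≈ 0.415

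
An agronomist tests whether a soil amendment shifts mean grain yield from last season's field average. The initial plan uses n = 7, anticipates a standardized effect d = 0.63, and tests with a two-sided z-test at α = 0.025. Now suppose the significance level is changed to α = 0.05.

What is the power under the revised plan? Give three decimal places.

Power ≈ 0.385

δ = d·√n = 0.63 × √7 = 1.6668 (unchanged). New critical value: z_{0.025} = 1.960.
Revised power = Φ(δ − 1.960) + Φ(−δ − 1.960) = Φ(-0.293) + Φ(-3.627) = 0.3847 + 0.0001 = 0.3849.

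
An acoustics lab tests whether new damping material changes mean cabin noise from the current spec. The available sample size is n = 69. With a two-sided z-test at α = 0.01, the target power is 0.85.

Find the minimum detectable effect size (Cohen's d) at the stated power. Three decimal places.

Need Φ(δ − 2.576) = 0.85, so δ = 2.576 + 1.036 = 3.612.
(Lower-tail contribution to power is negligible for δ > 0.)
δ = d·√n ⇒ d = δ/√n = 3.612/√69 = 0.4349.

d ≈ 0.435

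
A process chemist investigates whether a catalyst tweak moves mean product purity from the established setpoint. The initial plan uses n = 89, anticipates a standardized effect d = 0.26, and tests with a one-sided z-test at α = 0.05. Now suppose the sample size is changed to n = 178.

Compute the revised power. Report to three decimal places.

Power ≈ 0.966

With n = 178: δ = d·√n = 0.26 × √178 = 3.4688. Critical value z_{0.05} = 1.645.
Revised power = P(Z > 1.645 − δ) = Φ(1.824) = 0.9659.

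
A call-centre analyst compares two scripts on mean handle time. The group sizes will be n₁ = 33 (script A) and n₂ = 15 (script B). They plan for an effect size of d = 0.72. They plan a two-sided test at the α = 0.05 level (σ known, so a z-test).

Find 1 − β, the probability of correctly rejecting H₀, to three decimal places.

Noncentrality parameter: δ = d / √(1/n₁ + 1/n₂) = 0.72 / √(1/33 + 1/15) = 2.3121
Two-sided α = 0.05 → critical value z_{0.025} = 1.960.
Power = Φ(δ − 1.960) + Φ(−δ − 1.960) = Φ(0.352) + Φ(-4.272) = 0.6376 + 0.0000 = 0.6377.

Power ≈ 0.638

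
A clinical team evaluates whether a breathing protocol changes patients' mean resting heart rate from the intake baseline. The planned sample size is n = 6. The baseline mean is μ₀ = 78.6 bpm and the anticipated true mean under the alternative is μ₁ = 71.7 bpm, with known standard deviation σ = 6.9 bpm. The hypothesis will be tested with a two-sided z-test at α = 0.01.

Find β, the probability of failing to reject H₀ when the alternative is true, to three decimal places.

β ≈ 0.550

Standardized effect: d = |μ₁ − μ₀| / σ = |71.7 − 78.6| / 6.9 = 1.0000
Noncentrality parameter: δ = d·√n = 1.0000 × √6 = 2.4495
Two-sided α = 0.01 → critical value z_{0.005} = 2.576.
Power = Φ(δ − 2.576) + Φ(−δ − 2.576) = Φ(-0.126) + Φ(-5.025) = 0.4497 + 0.0000 = 0.4497.
Type II error: β = 1 − power = 1 − 0.4497 = 0.5503.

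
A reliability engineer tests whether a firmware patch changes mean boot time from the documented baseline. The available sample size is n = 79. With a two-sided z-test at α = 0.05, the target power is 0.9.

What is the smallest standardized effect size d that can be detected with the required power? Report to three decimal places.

d ≈ 0.365

Need Φ(δ − 1.960) = 0.9, so δ = 1.960 + 1.282 = 3.242.
(The second rejection-region term Φ(−δ − z_{α/2}) is negligible and dropped.)
δ = d·√n ⇒ d = δ/√n = 3.242/√79 = 0.3647.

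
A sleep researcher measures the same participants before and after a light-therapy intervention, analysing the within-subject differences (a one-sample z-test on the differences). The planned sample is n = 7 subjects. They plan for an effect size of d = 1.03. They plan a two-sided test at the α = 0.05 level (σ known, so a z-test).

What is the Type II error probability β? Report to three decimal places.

β ≈ 0.222

Noncentrality parameter: δ = d·√n = 1.03 × √7 = 2.7251
Critical value for a two-sided test at α = 0.05: z_{α/2} = 1.960.
Power = Φ(δ − 1.960) + Φ(−δ − 1.960) = Φ(0.765) + Φ(-4.685) = 0.7779 + 0.0000 = 0.7779.
Type II error: β = 1 − power = 1 − 0.7779 = 0.2221.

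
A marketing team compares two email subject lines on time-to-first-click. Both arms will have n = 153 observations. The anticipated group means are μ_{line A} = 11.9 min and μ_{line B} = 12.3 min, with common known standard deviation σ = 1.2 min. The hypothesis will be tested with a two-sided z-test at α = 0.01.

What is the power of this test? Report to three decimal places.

Power ≈ 0.633

Standardized effect: d = |μ_{line A} − μ_{line B}| / σ = |11.9 − 12.3| / 1.2 = 0.3333
Noncentrality parameter: δ = d·√(n/2) = 0.3333 × √(153/2) = 2.9155
Critical value for a two-sided test at α = 0.01: z_{α/2} = 2.576.
Power = Φ(δ − 2.576) + Φ(−δ − 2.576) = Φ(0.340) + Φ(-5.491) = 0.6329 + 0.0000 = 0.6329.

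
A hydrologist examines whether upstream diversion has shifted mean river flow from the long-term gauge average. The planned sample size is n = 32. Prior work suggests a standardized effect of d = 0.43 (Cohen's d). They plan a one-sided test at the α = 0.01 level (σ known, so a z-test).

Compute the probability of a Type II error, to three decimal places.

Noncentrality parameter: δ = d·√n = 0.43 × √32 = 2.4324
Critical value for a one-sided test at α = 0.01: z_α = 2.326.
Power = Φ(δ − 2.326) = Φ(0.106) = 0.5422.
Type II error: β = 1 − power = 1 − 0.5422 = 0.4578.

β ≈ 0.458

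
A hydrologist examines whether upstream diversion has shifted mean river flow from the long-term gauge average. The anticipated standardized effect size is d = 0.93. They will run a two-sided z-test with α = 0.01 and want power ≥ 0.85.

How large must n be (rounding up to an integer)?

Set Φ(δ − 2.576) = 0.85; then δ − 2.576 = Φ⁻¹(0.85) = 1.036, giving δ = 3.612.
(For δ > 0 the lower-tail rejection region contributes negligibly to power, so the one-term inversion is standard.)
δ = d·√n ⇒ n = (δ/d)² = (3.612 / 0.93)² = 15.09.
Rounding up, n = 16.

n = 16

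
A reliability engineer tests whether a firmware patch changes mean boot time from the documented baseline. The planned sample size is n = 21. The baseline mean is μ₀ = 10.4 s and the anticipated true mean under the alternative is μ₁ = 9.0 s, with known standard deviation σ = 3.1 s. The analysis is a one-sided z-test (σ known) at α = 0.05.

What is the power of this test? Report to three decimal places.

Power ≈ 0.664

Standardized effect: d = |μ₁ − μ₀| / σ = |9.0 − 10.4| / 3.1 = 0.4516
Noncentrality parameter: δ = d·√n = 0.4516 × √21 = 2.0696
One-sided α = 0.05 → critical value z_{0.05} = 1.645.
Power = P(Z > 1.645 − δ) = Φ(0.425) = 0.6645.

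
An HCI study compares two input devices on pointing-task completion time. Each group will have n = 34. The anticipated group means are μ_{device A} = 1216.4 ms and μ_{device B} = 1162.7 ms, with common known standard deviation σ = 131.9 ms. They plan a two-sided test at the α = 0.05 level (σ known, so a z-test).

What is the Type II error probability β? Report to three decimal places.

Standardized effect: d = |μ_{device A} − μ_{device B}| / σ = |1216.4 − 1162.7| / 131.9 = 0.4071
Noncentrality parameter: δ = d·√(n/2) = 0.4071 × √(34/2) = 1.6786
Two-sided α = 0.05 → critical value z_{0.025} = 1.960.
Power = Φ(δ − 1.960) + Φ(−δ − 1.960) = Φ(-0.281) + Φ(-3.639) = 0.3892 + 0.0001 = 0.3894.
Type II error: β = 1 − power = 1 − 0.3894 = 0.6106.

β ≈ 0.611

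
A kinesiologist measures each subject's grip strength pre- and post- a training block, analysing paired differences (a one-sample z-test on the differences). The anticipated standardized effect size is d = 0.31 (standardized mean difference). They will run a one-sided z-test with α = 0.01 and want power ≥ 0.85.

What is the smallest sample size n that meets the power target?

n = 118

For power 0.85 need Φ(δ − z_{0.01}) = 0.85, so δ = z_{0.01} + z_{0.15} = 2.326 + 1.036 = 3.363.
δ = d·√n ⇒ n = (δ/d)² = (3.363 / 0.31)² = 117.67.
Rounding up, n = 118.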